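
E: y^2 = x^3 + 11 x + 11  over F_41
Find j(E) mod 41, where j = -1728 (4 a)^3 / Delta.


Delta = -16(4 a^3 + 27 b^2) mod 41 = 17
-1728 * (4 a)^3 = -1728 * (4*11)^3 mod 41 = 2
j = 2 * 17^(-1) mod 41 = 17

j = 17 (mod 41)


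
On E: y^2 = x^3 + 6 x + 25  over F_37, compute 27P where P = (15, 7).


k = 27 = 11011_2 (binary, LSB first: 11011)
Double-and-add from P = (15, 7):
  bit 0 = 1: acc = O + (15, 7) = (15, 7)
  bit 1 = 1: acc = (15, 7) + (14, 2) = (33, 14)
  bit 2 = 0: acc unchanged = (33, 14)
  bit 3 = 1: acc = (33, 14) + (27, 1) = (30, 11)
  bit 4 = 1: acc = (30, 11) + (8, 20) = (26, 21)

27P = (26, 21)


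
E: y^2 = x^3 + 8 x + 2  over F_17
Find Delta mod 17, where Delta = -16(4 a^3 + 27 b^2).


4 a^3 + 27 b^2 = 4*8^3 + 27*2^2 = 2048 + 108 = 2156
Delta = -16 * (2156) = -34496
Delta mod 17 = 14

Delta = 14 (mod 17)


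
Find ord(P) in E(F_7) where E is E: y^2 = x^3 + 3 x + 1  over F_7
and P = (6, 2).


Compute successive multiples of P until we hit O:
  1P = (6, 2)
  2P = (6, 5)
  3P = O

ord(P) = 3


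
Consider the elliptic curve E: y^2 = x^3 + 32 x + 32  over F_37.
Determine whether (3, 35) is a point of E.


Check whether y^2 = x^3 + 32 x + 32 (mod 37) for (x, y) = (3, 35).
LHS: y^2 = 35^2 mod 37 = 4
RHS: x^3 + 32 x + 32 = 3^3 + 32*3 + 32 mod 37 = 7
LHS != RHS

No, not on the curve


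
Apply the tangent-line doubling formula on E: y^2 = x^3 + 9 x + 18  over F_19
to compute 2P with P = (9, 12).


Doubling: s = (3 x1^2 + a) / (2 y1)
s = (3*9^2 + 9) / (2*12) mod 19 = 1
x3 = s^2 - 2 x1 mod 19 = 1^2 - 2*9 = 2
y3 = s (x1 - x3) - y1 mod 19 = 1 * (9 - 2) - 12 = 14

2P = (2, 14)


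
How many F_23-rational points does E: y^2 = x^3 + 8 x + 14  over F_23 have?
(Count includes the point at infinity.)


For each x in F_23, count y with y^2 = x^3 + 8 x + 14 mod 23:
  x = 1: RHS = 0, y in [0]  -> 1 point(s)
  x = 4: RHS = 18, y in [8, 15]  -> 2 point(s)
  x = 5: RHS = 18, y in [8, 15]  -> 2 point(s)
  x = 6: RHS = 2, y in [5, 18]  -> 2 point(s)
  x = 10: RHS = 13, y in [6, 17]  -> 2 point(s)
  x = 14: RHS = 18, y in [8, 15]  -> 2 point(s)
  x = 15: RHS = 13, y in [6, 17]  -> 2 point(s)
  x = 16: RHS = 6, y in [11, 12]  -> 2 point(s)
  x = 17: RHS = 3, y in [7, 16]  -> 2 point(s)
  x = 20: RHS = 9, y in [3, 20]  -> 2 point(s)
  x = 21: RHS = 13, y in [6, 17]  -> 2 point(s)
Affine points: 21. Add the point at infinity: total = 22.

#E(F_23) = 22


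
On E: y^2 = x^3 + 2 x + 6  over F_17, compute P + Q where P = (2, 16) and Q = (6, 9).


P != Q, so use the chord formula.
s = (y2 - y1) / (x2 - x1) = (10) / (4) mod 17 = 11
x3 = s^2 - x1 - x2 mod 17 = 11^2 - 2 - 6 = 11
y3 = s (x1 - x3) - y1 mod 17 = 11 * (2 - 11) - 16 = 4

P + Q = (11, 4)


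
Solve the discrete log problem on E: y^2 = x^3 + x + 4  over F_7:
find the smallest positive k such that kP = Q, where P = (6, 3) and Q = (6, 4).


Enumerate multiples of P until we hit Q = (6, 4):
  1P = (6, 3)
  2P = (4, 3)
  3P = (4, 4)
  4P = (6, 4)
Match found at i = 4.

k = 4


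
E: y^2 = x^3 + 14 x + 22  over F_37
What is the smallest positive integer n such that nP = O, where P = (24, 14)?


Compute successive multiples of P until we hit O:
  1P = (24, 14)
  2P = (22, 10)
  3P = (32, 7)
  4P = (2, 13)
  5P = (36, 9)
  6P = (17, 17)
  7P = (6, 10)
  8P = (34, 29)
  ... (continuing to 30P)
  30P = O

ord(P) = 30


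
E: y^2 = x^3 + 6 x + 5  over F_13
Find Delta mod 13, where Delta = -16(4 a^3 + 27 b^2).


4 a^3 + 27 b^2 = 4*6^3 + 27*5^2 = 864 + 675 = 1539
Delta = -16 * (1539) = -24624
Delta mod 13 = 11

Delta = 11 (mod 13)


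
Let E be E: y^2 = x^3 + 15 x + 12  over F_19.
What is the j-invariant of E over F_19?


Delta = -16(4 a^3 + 27 b^2) mod 19 = 9
-1728 * (4 a)^3 = -1728 * (4*15)^3 mod 19 = 8
j = 8 * 9^(-1) mod 19 = 3

j = 3 (mod 19)


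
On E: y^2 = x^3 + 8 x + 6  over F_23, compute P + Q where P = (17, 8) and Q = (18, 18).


P != Q, so use the chord formula.
s = (y2 - y1) / (x2 - x1) = (10) / (1) mod 23 = 10
x3 = s^2 - x1 - x2 mod 23 = 10^2 - 17 - 18 = 19
y3 = s (x1 - x3) - y1 mod 23 = 10 * (17 - 19) - 8 = 18

P + Q = (19, 18)


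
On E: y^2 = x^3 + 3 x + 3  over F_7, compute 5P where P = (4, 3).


k = 5 = 101_2 (binary, LSB first: 101)
Double-and-add from P = (4, 3):
  bit 0 = 1: acc = O + (4, 3) = (4, 3)
  bit 1 = 0: acc unchanged = (4, 3)
  bit 2 = 1: acc = (4, 3) + (3, 5) = (4, 4)

5P = (4, 4)


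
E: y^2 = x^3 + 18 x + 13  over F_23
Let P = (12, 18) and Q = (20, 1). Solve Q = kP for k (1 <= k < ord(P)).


Enumerate multiples of P until we hit Q = (20, 1):
  1P = (12, 18)
  2P = (0, 17)
  3P = (15, 22)
  4P = (8, 18)
  5P = (3, 5)
  6P = (1, 3)
  7P = (13, 12)
  8P = (11, 22)
  9P = (16, 21)
  10P = (20, 22)
  11P = (20, 1)
Match found at i = 11.

k = 11


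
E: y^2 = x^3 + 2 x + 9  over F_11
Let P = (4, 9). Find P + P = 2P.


Doubling: s = (3 x1^2 + a) / (2 y1)
s = (3*4^2 + 2) / (2*9) mod 11 = 4
x3 = s^2 - 2 x1 mod 11 = 4^2 - 2*4 = 8
y3 = s (x1 - x3) - y1 mod 11 = 4 * (4 - 8) - 9 = 8

2P = (8, 8)


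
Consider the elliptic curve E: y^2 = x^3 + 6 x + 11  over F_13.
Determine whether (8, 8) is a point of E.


Check whether y^2 = x^3 + 6 x + 11 (mod 13) for (x, y) = (8, 8).
LHS: y^2 = 8^2 mod 13 = 12
RHS: x^3 + 6 x + 11 = 8^3 + 6*8 + 11 mod 13 = 12
LHS = RHS

Yes, on the curve


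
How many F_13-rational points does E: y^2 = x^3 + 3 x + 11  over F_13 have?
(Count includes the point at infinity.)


For each x in F_13, count y with y^2 = x^3 + 3 x + 11 mod 13:
  x = 2: RHS = 12, y in [5, 8]  -> 2 point(s)
  x = 4: RHS = 9, y in [3, 10]  -> 2 point(s)
  x = 8: RHS = 1, y in [1, 12]  -> 2 point(s)
  x = 9: RHS = 0, y in [0]  -> 1 point(s)
  x = 10: RHS = 1, y in [1, 12]  -> 2 point(s)
  x = 11: RHS = 10, y in [6, 7]  -> 2 point(s)
Affine points: 11. Add the point at infinity: total = 12.

#E(F_13) = 12


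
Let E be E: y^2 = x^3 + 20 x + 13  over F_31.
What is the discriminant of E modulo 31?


4 a^3 + 27 b^2 = 4*20^3 + 27*13^2 = 32000 + 4563 = 36563
Delta = -16 * (36563) = -585008
Delta mod 31 = 24

Delta = 24 (mod 31)


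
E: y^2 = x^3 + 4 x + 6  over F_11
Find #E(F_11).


For each x in F_11, count y with y^2 = x^3 + 4 x + 6 mod 11:
  x = 1: RHS = 0, y in [0]  -> 1 point(s)
  x = 2: RHS = 0, y in [0]  -> 1 point(s)
  x = 3: RHS = 1, y in [1, 10]  -> 2 point(s)
  x = 4: RHS = 9, y in [3, 8]  -> 2 point(s)
  x = 6: RHS = 4, y in [2, 9]  -> 2 point(s)
  x = 7: RHS = 3, y in [5, 6]  -> 2 point(s)
  x = 8: RHS = 0, y in [0]  -> 1 point(s)
  x = 9: RHS = 1, y in [1, 10]  -> 2 point(s)
  x = 10: RHS = 1, y in [1, 10]  -> 2 point(s)
Affine points: 15. Add the point at infinity: total = 16.

#E(F_11) = 16


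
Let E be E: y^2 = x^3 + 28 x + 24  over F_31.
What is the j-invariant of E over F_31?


Delta = -16(4 a^3 + 27 b^2) mod 31 = 28
-1728 * (4 a)^3 = -1728 * (4*28)^3 mod 31 = 2
j = 2 * 28^(-1) mod 31 = 20

j = 20 (mod 31)


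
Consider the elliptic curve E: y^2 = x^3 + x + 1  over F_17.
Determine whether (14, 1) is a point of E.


Check whether y^2 = x^3 + 1 x + 1 (mod 17) for (x, y) = (14, 1).
LHS: y^2 = 1^2 mod 17 = 1
RHS: x^3 + 1 x + 1 = 14^3 + 1*14 + 1 mod 17 = 5
LHS != RHS

No, not on the curve


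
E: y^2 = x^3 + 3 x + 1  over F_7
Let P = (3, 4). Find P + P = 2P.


Doubling: s = (3 x1^2 + a) / (2 y1)
s = (3*3^2 + 3) / (2*4) mod 7 = 2
x3 = s^2 - 2 x1 mod 7 = 2^2 - 2*3 = 5
y3 = s (x1 - x3) - y1 mod 7 = 2 * (3 - 5) - 4 = 6

2P = (5, 6)


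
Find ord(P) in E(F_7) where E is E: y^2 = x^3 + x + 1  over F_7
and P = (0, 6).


Compute successive multiples of P until we hit O:
  1P = (0, 6)
  2P = (2, 2)
  3P = (2, 5)
  4P = (0, 1)
  5P = O

ord(P) = 5


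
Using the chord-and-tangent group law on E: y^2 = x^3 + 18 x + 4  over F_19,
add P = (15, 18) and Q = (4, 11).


P != Q, so use the chord formula.
s = (y2 - y1) / (x2 - x1) = (12) / (8) mod 19 = 11
x3 = s^2 - x1 - x2 mod 19 = 11^2 - 15 - 4 = 7
y3 = s (x1 - x3) - y1 mod 19 = 11 * (15 - 7) - 18 = 13

P + Q = (7, 13)


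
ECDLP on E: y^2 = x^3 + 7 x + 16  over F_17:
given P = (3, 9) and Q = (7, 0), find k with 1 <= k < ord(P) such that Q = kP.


Enumerate multiples of P until we hit Q = (7, 0):
  1P = (3, 9)
  2P = (11, 8)
  3P = (7, 0)
Match found at i = 3.

k = 3


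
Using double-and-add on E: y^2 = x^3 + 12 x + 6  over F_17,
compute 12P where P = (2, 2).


k = 12 = 1100_2 (binary, LSB first: 0011)
Double-and-add from P = (2, 2):
  bit 0 = 0: acc unchanged = O
  bit 1 = 0: acc unchanged = O
  bit 2 = 1: acc = O + (5, 2) = (5, 2)
  bit 3 = 1: acc = (5, 2) + (3, 16) = (7, 12)

12P = (7, 12)


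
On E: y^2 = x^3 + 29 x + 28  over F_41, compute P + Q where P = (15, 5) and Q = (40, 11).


P != Q, so use the chord formula.
s = (y2 - y1) / (x2 - x1) = (6) / (25) mod 41 = 15
x3 = s^2 - x1 - x2 mod 41 = 15^2 - 15 - 40 = 6
y3 = s (x1 - x3) - y1 mod 41 = 15 * (15 - 6) - 5 = 7

P + Q = (6, 7)


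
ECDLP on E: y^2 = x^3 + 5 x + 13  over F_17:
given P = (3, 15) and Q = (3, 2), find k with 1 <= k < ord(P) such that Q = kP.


Enumerate multiples of P until we hit Q = (3, 2):
  1P = (3, 15)
  2P = (7, 0)
  3P = (3, 2)
Match found at i = 3.

k = 3


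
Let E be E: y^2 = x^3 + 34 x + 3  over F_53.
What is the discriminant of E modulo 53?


4 a^3 + 27 b^2 = 4*34^3 + 27*3^2 = 157216 + 243 = 157459
Delta = -16 * (157459) = -2519344
Delta mod 53 = 11

Delta = 11 (mod 53)


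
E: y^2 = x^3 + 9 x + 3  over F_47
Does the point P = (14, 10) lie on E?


Check whether y^2 = x^3 + 9 x + 3 (mod 47) for (x, y) = (14, 10).
LHS: y^2 = 10^2 mod 47 = 6
RHS: x^3 + 9 x + 3 = 14^3 + 9*14 + 3 mod 47 = 6
LHS = RHS

Yes, on the curve


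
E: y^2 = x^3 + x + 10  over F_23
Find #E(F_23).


For each x in F_23, count y with y^2 = x^3 + 1 x + 10 mod 23:
  x = 1: RHS = 12, y in [9, 14]  -> 2 point(s)
  x = 4: RHS = 9, y in [3, 20]  -> 2 point(s)
  x = 5: RHS = 2, y in [5, 18]  -> 2 point(s)
  x = 6: RHS = 2, y in [5, 18]  -> 2 point(s)
  x = 8: RHS = 1, y in [1, 22]  -> 2 point(s)
  x = 9: RHS = 12, y in [9, 14]  -> 2 point(s)
  x = 10: RHS = 8, y in [10, 13]  -> 2 point(s)
  x = 11: RHS = 18, y in [8, 15]  -> 2 point(s)
  x = 12: RHS = 2, y in [5, 18]  -> 2 point(s)
  x = 13: RHS = 12, y in [9, 14]  -> 2 point(s)
  x = 14: RHS = 8, y in [10, 13]  -> 2 point(s)
  x = 17: RHS = 18, y in [8, 15]  -> 2 point(s)
  x = 18: RHS = 18, y in [8, 15]  -> 2 point(s)
  x = 20: RHS = 3, y in [7, 16]  -> 2 point(s)
  x = 21: RHS = 0, y in [0]  -> 1 point(s)
  x = 22: RHS = 8, y in [10, 13]  -> 2 point(s)
Affine points: 31. Add the point at infinity: total = 32.

#E(F_23) = 32


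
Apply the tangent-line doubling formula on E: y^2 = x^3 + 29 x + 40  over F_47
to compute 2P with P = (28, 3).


Doubling: s = (3 x1^2 + a) / (2 y1)
s = (3*28^2 + 29) / (2*3) mod 47 = 13
x3 = s^2 - 2 x1 mod 47 = 13^2 - 2*28 = 19
y3 = s (x1 - x3) - y1 mod 47 = 13 * (28 - 19) - 3 = 20

2P = (19, 20)


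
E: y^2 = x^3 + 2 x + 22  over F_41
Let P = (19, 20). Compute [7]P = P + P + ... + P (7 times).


k = 7 = 111_2 (binary, LSB first: 111)
Double-and-add from P = (19, 20):
  bit 0 = 1: acc = O + (19, 20) = (19, 20)
  bit 1 = 1: acc = (19, 20) + (36, 16) = (35, 32)
  bit 2 = 1: acc = (35, 32) + (26, 26) = (26, 15)

7P = (26, 15)


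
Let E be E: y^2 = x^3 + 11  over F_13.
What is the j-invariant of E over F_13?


Delta = -16(4 a^3 + 27 b^2) mod 13 = 1
-1728 * (4 a)^3 = -1728 * (4*0)^3 mod 13 = 0
j = 0 * 1^(-1) mod 13 = 0

j = 0 (mod 13)


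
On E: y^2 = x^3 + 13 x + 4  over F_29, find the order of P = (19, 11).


Compute successive multiples of P until we hit O:
  1P = (19, 11)
  2P = (16, 4)
  3P = (22, 11)
  4P = (17, 18)
  5P = (27, 17)
  6P = (18, 26)
  7P = (14, 1)
  8P = (0, 27)
  ... (continuing to 18P)
  18P = O

ord(P) = 18


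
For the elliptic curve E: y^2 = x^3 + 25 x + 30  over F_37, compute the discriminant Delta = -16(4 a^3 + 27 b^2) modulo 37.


4 a^3 + 27 b^2 = 4*25^3 + 27*30^2 = 62500 + 24300 = 86800
Delta = -16 * (86800) = -1388800
Delta mod 37 = 32

Delta = 32 (mod 37)


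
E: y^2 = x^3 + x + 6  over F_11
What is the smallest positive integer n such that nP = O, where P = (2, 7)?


Compute successive multiples of P until we hit O:
  1P = (2, 7)
  2P = (5, 2)
  3P = (8, 3)
  4P = (10, 2)
  5P = (3, 6)
  6P = (7, 9)
  7P = (7, 2)
  8P = (3, 5)
  ... (continuing to 13P)
  13P = O

ord(P) = 13


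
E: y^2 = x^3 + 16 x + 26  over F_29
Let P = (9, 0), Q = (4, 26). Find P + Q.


P != Q, so use the chord formula.
s = (y2 - y1) / (x2 - x1) = (26) / (24) mod 29 = 18
x3 = s^2 - x1 - x2 mod 29 = 18^2 - 9 - 4 = 21
y3 = s (x1 - x3) - y1 mod 29 = 18 * (9 - 21) - 0 = 16

P + Q = (21, 16)


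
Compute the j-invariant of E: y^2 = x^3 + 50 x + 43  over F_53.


Delta = -16(4 a^3 + 27 b^2) mod 53 = 27
-1728 * (4 a)^3 = -1728 * (4*50)^3 mod 53 = 17
j = 17 * 27^(-1) mod 53 = 34

j = 34 (mod 53)


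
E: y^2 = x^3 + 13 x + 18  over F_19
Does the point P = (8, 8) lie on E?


Check whether y^2 = x^3 + 13 x + 18 (mod 19) for (x, y) = (8, 8).
LHS: y^2 = 8^2 mod 19 = 7
RHS: x^3 + 13 x + 18 = 8^3 + 13*8 + 18 mod 19 = 7
LHS = RHS

Yes, on the curve


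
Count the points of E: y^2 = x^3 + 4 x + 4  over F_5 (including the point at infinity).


For each x in F_5, count y with y^2 = x^3 + 4 x + 4 mod 5:
  x = 0: RHS = 4, y in [2, 3]  -> 2 point(s)
  x = 1: RHS = 4, y in [2, 3]  -> 2 point(s)
  x = 2: RHS = 0, y in [0]  -> 1 point(s)
  x = 4: RHS = 4, y in [2, 3]  -> 2 point(s)
Affine points: 7. Add the point at infinity: total = 8.

#E(F_5) = 8


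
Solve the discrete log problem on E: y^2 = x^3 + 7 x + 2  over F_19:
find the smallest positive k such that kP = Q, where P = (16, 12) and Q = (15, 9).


Enumerate multiples of P until we hit Q = (15, 9):
  1P = (16, 12)
  2P = (15, 10)
  3P = (11, 17)
  4P = (12, 3)
  5P = (2, 10)
  6P = (8, 0)
  7P = (2, 9)
  8P = (12, 16)
  9P = (11, 2)
  10P = (15, 9)
Match found at i = 10.

k = 10


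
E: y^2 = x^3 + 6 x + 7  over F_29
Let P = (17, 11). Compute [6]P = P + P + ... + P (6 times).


k = 6 = 110_2 (binary, LSB first: 011)
Double-and-add from P = (17, 11):
  bit 0 = 0: acc unchanged = O
  bit 1 = 1: acc = O + (23, 4) = (23, 4)
  bit 2 = 1: acc = (23, 4) + (3, 20) = (28, 0)

6P = (28, 0)


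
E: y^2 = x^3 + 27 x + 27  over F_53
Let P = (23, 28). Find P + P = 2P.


Doubling: s = (3 x1^2 + a) / (2 y1)
s = (3*23^2 + 27) / (2*28) mod 53 = 8
x3 = s^2 - 2 x1 mod 53 = 8^2 - 2*23 = 18
y3 = s (x1 - x3) - y1 mod 53 = 8 * (23 - 18) - 28 = 12

2P = (18, 12)


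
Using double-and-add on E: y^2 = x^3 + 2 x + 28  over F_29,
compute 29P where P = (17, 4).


k = 29 = 11101_2 (binary, LSB first: 10111)
Double-and-add from P = (17, 4):
  bit 0 = 1: acc = O + (17, 4) = (17, 4)
  bit 1 = 0: acc unchanged = (17, 4)
  bit 2 = 1: acc = (17, 4) + (28, 5) = (19, 9)
  bit 3 = 1: acc = (19, 9) + (24, 26) = (8, 11)
  bit 4 = 1: acc = (8, 11) + (16, 26) = (28, 24)

29P = (28, 24)


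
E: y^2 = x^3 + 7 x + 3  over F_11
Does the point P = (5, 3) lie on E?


Check whether y^2 = x^3 + 7 x + 3 (mod 11) for (x, y) = (5, 3).
LHS: y^2 = 3^2 mod 11 = 9
RHS: x^3 + 7 x + 3 = 5^3 + 7*5 + 3 mod 11 = 9
LHS = RHS

Yes, on the curve


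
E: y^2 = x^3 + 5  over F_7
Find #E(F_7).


For each x in F_7, count y with y^2 = x^3 + 0 x + 5 mod 7:
  x = 3: RHS = 4, y in [2, 5]  -> 2 point(s)
  x = 5: RHS = 4, y in [2, 5]  -> 2 point(s)
  x = 6: RHS = 4, y in [2, 5]  -> 2 point(s)
Affine points: 6. Add the point at infinity: total = 7.

#E(F_7) = 7


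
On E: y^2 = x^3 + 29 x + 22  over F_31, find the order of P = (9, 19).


Compute successive multiples of P until we hit O:
  1P = (9, 19)
  2P = (14, 17)
  3P = (28, 1)
  4P = (4, 4)
  5P = (27, 20)
  6P = (15, 22)
  7P = (15, 9)
  8P = (27, 11)
  ... (continuing to 13P)
  13P = O

ord(P) = 13


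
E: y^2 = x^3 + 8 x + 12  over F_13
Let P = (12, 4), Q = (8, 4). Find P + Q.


P != Q, so use the chord formula.
s = (y2 - y1) / (x2 - x1) = (0) / (9) mod 13 = 0
x3 = s^2 - x1 - x2 mod 13 = 0^2 - 12 - 8 = 6
y3 = s (x1 - x3) - y1 mod 13 = 0 * (12 - 6) - 4 = 9

P + Q = (6, 9)


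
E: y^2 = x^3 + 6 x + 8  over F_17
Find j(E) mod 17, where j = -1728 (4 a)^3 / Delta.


Delta = -16(4 a^3 + 27 b^2) mod 17 = 8
-1728 * (4 a)^3 = -1728 * (4*6)^3 mod 17 = 1
j = 1 * 8^(-1) mod 17 = 15

j = 15 (mod 17)


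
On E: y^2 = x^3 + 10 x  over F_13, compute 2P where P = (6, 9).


Doubling: s = (3 x1^2 + a) / (2 y1)
s = (3*6^2 + 10) / (2*9) mod 13 = 8
x3 = s^2 - 2 x1 mod 13 = 8^2 - 2*6 = 0
y3 = s (x1 - x3) - y1 mod 13 = 8 * (6 - 0) - 9 = 0

2P = (0, 0)


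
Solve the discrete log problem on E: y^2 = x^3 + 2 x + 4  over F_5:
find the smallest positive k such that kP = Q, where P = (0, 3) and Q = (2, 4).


Enumerate multiples of P until we hit Q = (2, 4):
  1P = (0, 3)
  2P = (4, 4)
  3P = (2, 4)
Match found at i = 3.

k = 3


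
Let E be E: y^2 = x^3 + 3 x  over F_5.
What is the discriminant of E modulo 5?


4 a^3 + 27 b^2 = 4*3^3 + 27*0^2 = 108 + 0 = 108
Delta = -16 * (108) = -1728
Delta mod 5 = 2

Delta = 2 (mod 5)


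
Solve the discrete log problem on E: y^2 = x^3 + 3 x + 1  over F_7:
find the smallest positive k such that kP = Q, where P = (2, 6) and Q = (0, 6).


Enumerate multiples of P until we hit Q = (0, 6):
  1P = (2, 6)
  2P = (5, 6)
  3P = (0, 1)
  4P = (6, 5)
  5P = (3, 3)
  6P = (4, 0)
  7P = (3, 4)
  8P = (6, 2)
  9P = (0, 6)
Match found at i = 9.

k = 9


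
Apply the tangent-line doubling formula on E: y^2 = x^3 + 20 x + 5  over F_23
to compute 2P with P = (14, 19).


Doubling: s = (3 x1^2 + a) / (2 y1)
s = (3*14^2 + 20) / (2*19) mod 23 = 16
x3 = s^2 - 2 x1 mod 23 = 16^2 - 2*14 = 21
y3 = s (x1 - x3) - y1 mod 23 = 16 * (14 - 21) - 19 = 7

2P = (21, 7)


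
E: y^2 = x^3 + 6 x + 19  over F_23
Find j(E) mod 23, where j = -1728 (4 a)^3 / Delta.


Delta = -16(4 a^3 + 27 b^2) mod 23 = 10
-1728 * (4 a)^3 = -1728 * (4*6)^3 mod 23 = 20
j = 20 * 10^(-1) mod 23 = 2

j = 2 (mod 23)


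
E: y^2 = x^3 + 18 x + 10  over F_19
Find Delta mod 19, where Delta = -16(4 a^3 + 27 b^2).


4 a^3 + 27 b^2 = 4*18^3 + 27*10^2 = 23328 + 2700 = 26028
Delta = -16 * (26028) = -416448
Delta mod 19 = 13

Delta = 13 (mod 19)


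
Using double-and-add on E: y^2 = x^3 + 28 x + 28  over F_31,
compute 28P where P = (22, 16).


k = 28 = 11100_2 (binary, LSB first: 00111)
Double-and-add from P = (22, 16):
  bit 0 = 0: acc unchanged = O
  bit 1 = 0: acc unchanged = O
  bit 2 = 1: acc = O + (27, 21) = (27, 21)
  bit 3 = 1: acc = (27, 21) + (15, 14) = (24, 4)
  bit 4 = 1: acc = (24, 4) + (19, 14) = (23, 25)

28P = (23, 25)


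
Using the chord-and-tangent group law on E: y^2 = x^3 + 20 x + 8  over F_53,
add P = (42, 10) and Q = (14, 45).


P != Q, so use the chord formula.
s = (y2 - y1) / (x2 - x1) = (35) / (25) mod 53 = 12
x3 = s^2 - x1 - x2 mod 53 = 12^2 - 42 - 14 = 35
y3 = s (x1 - x3) - y1 mod 53 = 12 * (42 - 35) - 10 = 21

P + Q = (35, 21)


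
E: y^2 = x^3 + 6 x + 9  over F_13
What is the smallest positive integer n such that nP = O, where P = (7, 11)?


Compute successive multiples of P until we hit O:
  1P = (7, 11)
  2P = (2, 9)
  3P = (0, 10)
  4P = (10, 9)
  5P = (8, 7)
  6P = (1, 4)
  7P = (6, 1)
  8P = (9, 8)
  ... (continuing to 17P)
  17P = O

ord(P) = 17


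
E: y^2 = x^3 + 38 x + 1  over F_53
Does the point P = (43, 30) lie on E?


Check whether y^2 = x^3 + 38 x + 1 (mod 53) for (x, y) = (43, 30).
LHS: y^2 = 30^2 mod 53 = 52
RHS: x^3 + 38 x + 1 = 43^3 + 38*43 + 1 mod 53 = 52
LHS = RHS

Yes, on the curve


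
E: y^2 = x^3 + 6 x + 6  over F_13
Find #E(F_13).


For each x in F_13, count y with y^2 = x^3 + 6 x + 6 mod 13:
  x = 1: RHS = 0, y in [0]  -> 1 point(s)
  x = 2: RHS = 0, y in [0]  -> 1 point(s)
  x = 3: RHS = 12, y in [5, 8]  -> 2 point(s)
  x = 4: RHS = 3, y in [4, 9]  -> 2 point(s)
  x = 7: RHS = 1, y in [1, 12]  -> 2 point(s)
  x = 9: RHS = 9, y in [3, 10]  -> 2 point(s)
  x = 10: RHS = 0, y in [0]  -> 1 point(s)
  x = 11: RHS = 12, y in [5, 8]  -> 2 point(s)
  x = 12: RHS = 12, y in [5, 8]  -> 2 point(s)
Affine points: 15. Add the point at infinity: total = 16.

#E(F_13) = 16


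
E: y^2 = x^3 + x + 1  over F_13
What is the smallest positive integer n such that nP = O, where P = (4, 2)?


Compute successive multiples of P until we hit O:
  1P = (4, 2)
  2P = (8, 1)
  3P = (10, 6)
  4P = (11, 2)
  5P = (11, 11)
  6P = (10, 7)
  7P = (8, 12)
  8P = (4, 11)
  ... (continuing to 9P)
  9P = O

ord(P) = 9


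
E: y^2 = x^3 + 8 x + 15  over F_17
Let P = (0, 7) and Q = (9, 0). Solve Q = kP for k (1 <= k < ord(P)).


Enumerate multiples of P until we hit Q = (9, 0):
  1P = (0, 7)
  2P = (9, 0)
Match found at i = 2.

k = 2


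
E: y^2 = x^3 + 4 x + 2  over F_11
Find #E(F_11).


For each x in F_11, count y with y^2 = x^3 + 4 x + 2 mod 11:
  x = 4: RHS = 5, y in [4, 7]  -> 2 point(s)
  x = 5: RHS = 4, y in [2, 9]  -> 2 point(s)
  x = 6: RHS = 0, y in [0]  -> 1 point(s)
Affine points: 5. Add the point at infinity: total = 6.

#E(F_11) = 6


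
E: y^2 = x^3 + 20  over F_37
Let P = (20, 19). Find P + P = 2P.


Doubling: s = (3 x1^2 + a) / (2 y1)
s = (3*20^2 + 0) / (2*19) mod 37 = 16
x3 = s^2 - 2 x1 mod 37 = 16^2 - 2*20 = 31
y3 = s (x1 - x3) - y1 mod 37 = 16 * (20 - 31) - 19 = 27

2P = (31, 27)


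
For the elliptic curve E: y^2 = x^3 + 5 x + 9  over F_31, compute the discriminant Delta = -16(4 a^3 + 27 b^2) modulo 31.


4 a^3 + 27 b^2 = 4*5^3 + 27*9^2 = 500 + 2187 = 2687
Delta = -16 * (2687) = -42992
Delta mod 31 = 5

Delta = 5 (mod 31)


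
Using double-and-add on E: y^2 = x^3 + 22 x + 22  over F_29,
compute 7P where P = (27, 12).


k = 7 = 111_2 (binary, LSB first: 111)
Double-and-add from P = (27, 12):
  bit 0 = 1: acc = O + (27, 12) = (27, 12)
  bit 1 = 1: acc = (27, 12) + (5, 24) = (10, 13)
  bit 2 = 1: acc = (10, 13) + (20, 20) = (5, 5)

7P = (5, 5)


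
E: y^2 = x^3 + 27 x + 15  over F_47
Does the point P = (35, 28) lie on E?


Check whether y^2 = x^3 + 27 x + 15 (mod 47) for (x, y) = (35, 28).
LHS: y^2 = 28^2 mod 47 = 32
RHS: x^3 + 27 x + 15 = 35^3 + 27*35 + 15 mod 47 = 31
LHS != RHS

No, not on the curve


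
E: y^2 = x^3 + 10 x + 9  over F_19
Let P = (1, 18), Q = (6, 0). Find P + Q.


P != Q, so use the chord formula.
s = (y2 - y1) / (x2 - x1) = (1) / (5) mod 19 = 4
x3 = s^2 - x1 - x2 mod 19 = 4^2 - 1 - 6 = 9
y3 = s (x1 - x3) - y1 mod 19 = 4 * (1 - 9) - 18 = 7

P + Q = (9, 7)


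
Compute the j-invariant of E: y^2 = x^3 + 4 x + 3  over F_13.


Delta = -16(4 a^3 + 27 b^2) mod 13 = 11
-1728 * (4 a)^3 = -1728 * (4*4)^3 mod 13 = 1
j = 1 * 11^(-1) mod 13 = 6

j = 6 (mod 13)


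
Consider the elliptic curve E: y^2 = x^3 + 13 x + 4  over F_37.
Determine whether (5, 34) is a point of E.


Check whether y^2 = x^3 + 13 x + 4 (mod 37) for (x, y) = (5, 34).
LHS: y^2 = 34^2 mod 37 = 9
RHS: x^3 + 13 x + 4 = 5^3 + 13*5 + 4 mod 37 = 9
LHS = RHS

Yes, on the curve


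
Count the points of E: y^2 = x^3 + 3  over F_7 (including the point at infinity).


For each x in F_7, count y with y^2 = x^3 + 0 x + 3 mod 7:
  x = 1: RHS = 4, y in [2, 5]  -> 2 point(s)
  x = 2: RHS = 4, y in [2, 5]  -> 2 point(s)
  x = 3: RHS = 2, y in [3, 4]  -> 2 point(s)
  x = 4: RHS = 4, y in [2, 5]  -> 2 point(s)
  x = 5: RHS = 2, y in [3, 4]  -> 2 point(s)
  x = 6: RHS = 2, y in [3, 4]  -> 2 point(s)
Affine points: 12. Add the point at infinity: total = 13.

#E(F_7) = 13


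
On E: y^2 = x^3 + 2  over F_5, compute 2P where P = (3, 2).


k = 2 = 10_2 (binary, LSB first: 01)
Double-and-add from P = (3, 2):
  bit 0 = 0: acc unchanged = O
  bit 1 = 1: acc = O + (3, 3) = (3, 3)

2P = (3, 3)


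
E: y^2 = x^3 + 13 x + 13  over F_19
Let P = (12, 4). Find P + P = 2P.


Doubling: s = (3 x1^2 + a) / (2 y1)
s = (3*12^2 + 13) / (2*4) mod 19 = 1
x3 = s^2 - 2 x1 mod 19 = 1^2 - 2*12 = 15
y3 = s (x1 - x3) - y1 mod 19 = 1 * (12 - 15) - 4 = 12

2P = (15, 12)


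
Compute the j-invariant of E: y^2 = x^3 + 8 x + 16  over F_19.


Delta = -16(4 a^3 + 27 b^2) mod 19 = 14
-1728 * (4 a)^3 = -1728 * (4*8)^3 mod 19 = 12
j = 12 * 14^(-1) mod 19 = 9

j = 9 (mod 19)


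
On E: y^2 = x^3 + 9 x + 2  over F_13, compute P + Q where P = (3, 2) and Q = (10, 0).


P != Q, so use the chord formula.
s = (y2 - y1) / (x2 - x1) = (11) / (7) mod 13 = 9
x3 = s^2 - x1 - x2 mod 13 = 9^2 - 3 - 10 = 3
y3 = s (x1 - x3) - y1 mod 13 = 9 * (3 - 3) - 2 = 11

P + Q = (3, 11)


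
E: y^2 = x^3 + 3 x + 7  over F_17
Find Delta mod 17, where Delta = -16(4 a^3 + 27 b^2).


4 a^3 + 27 b^2 = 4*3^3 + 27*7^2 = 108 + 1323 = 1431
Delta = -16 * (1431) = -22896
Delta mod 17 = 3

Delta = 3 (mod 17)


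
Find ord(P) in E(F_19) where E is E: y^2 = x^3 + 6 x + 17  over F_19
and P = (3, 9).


Compute successive multiples of P until we hit O:
  1P = (3, 9)
  2P = (0, 6)
  3P = (17, 15)
  4P = (5, 1)
  5P = (8, 11)
  6P = (15, 9)
  7P = (1, 10)
  8P = (1, 9)
  ... (continuing to 15P)
  15P = O

ord(P) = 15


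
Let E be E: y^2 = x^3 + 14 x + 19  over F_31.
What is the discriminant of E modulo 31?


4 a^3 + 27 b^2 = 4*14^3 + 27*19^2 = 10976 + 9747 = 20723
Delta = -16 * (20723) = -331568
Delta mod 31 = 8

Delta = 8 (mod 31)


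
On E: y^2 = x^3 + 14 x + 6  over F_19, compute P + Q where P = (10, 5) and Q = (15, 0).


P != Q, so use the chord formula.
s = (y2 - y1) / (x2 - x1) = (14) / (5) mod 19 = 18
x3 = s^2 - x1 - x2 mod 19 = 18^2 - 10 - 15 = 14
y3 = s (x1 - x3) - y1 mod 19 = 18 * (10 - 14) - 5 = 18

P + Q = (14, 18)


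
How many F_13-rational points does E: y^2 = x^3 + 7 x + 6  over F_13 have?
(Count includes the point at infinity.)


For each x in F_13, count y with y^2 = x^3 + 7 x + 6 mod 13:
  x = 1: RHS = 1, y in [1, 12]  -> 2 point(s)
  x = 5: RHS = 10, y in [6, 7]  -> 2 point(s)
  x = 6: RHS = 4, y in [2, 11]  -> 2 point(s)
  x = 10: RHS = 10, y in [6, 7]  -> 2 point(s)
  x = 11: RHS = 10, y in [6, 7]  -> 2 point(s)
Affine points: 10. Add the point at infinity: total = 11.

#E(F_13) = 11


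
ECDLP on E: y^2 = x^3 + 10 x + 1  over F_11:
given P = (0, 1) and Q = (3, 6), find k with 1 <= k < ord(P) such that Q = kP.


Enumerate multiples of P until we hit Q = (3, 6):
  1P = (0, 1)
  2P = (3, 6)
Match found at i = 2.

k = 2


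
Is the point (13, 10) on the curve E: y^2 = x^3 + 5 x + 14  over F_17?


Check whether y^2 = x^3 + 5 x + 14 (mod 17) for (x, y) = (13, 10).
LHS: y^2 = 10^2 mod 17 = 15
RHS: x^3 + 5 x + 14 = 13^3 + 5*13 + 14 mod 17 = 15
LHS = RHS

Yes, on the curve


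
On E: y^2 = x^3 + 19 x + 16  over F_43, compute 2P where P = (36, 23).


Doubling: s = (3 x1^2 + a) / (2 y1)
s = (3*36^2 + 19) / (2*23) mod 43 = 41
x3 = s^2 - 2 x1 mod 43 = 41^2 - 2*36 = 18
y3 = s (x1 - x3) - y1 mod 43 = 41 * (36 - 18) - 23 = 27

2P = (18, 27)


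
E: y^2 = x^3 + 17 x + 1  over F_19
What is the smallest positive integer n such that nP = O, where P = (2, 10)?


Compute successive multiples of P until we hit O:
  1P = (2, 10)
  2P = (1, 0)
  3P = (2, 9)
  4P = O

ord(P) = 4


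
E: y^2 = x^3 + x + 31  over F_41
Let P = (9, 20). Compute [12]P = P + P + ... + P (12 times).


k = 12 = 1100_2 (binary, LSB first: 0011)
Double-and-add from P = (9, 20):
  bit 0 = 0: acc unchanged = O
  bit 1 = 0: acc unchanged = O
  bit 2 = 1: acc = O + (18, 31) = (18, 31)
  bit 3 = 1: acc = (18, 31) + (38, 40) = (22, 0)

12P = (22, 0)


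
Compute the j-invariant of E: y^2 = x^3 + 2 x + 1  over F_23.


Delta = -16(4 a^3 + 27 b^2) mod 23 = 22
-1728 * (4 a)^3 = -1728 * (4*2)^3 mod 23 = 5
j = 5 * 22^(-1) mod 23 = 18

j = 18 (mod 23)


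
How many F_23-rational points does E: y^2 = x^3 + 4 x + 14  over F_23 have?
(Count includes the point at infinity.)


For each x in F_23, count y with y^2 = x^3 + 4 x + 14 mod 23:
  x = 4: RHS = 2, y in [5, 18]  -> 2 point(s)
  x = 6: RHS = 1, y in [1, 22]  -> 2 point(s)
  x = 8: RHS = 6, y in [11, 12]  -> 2 point(s)
  x = 11: RHS = 9, y in [3, 20]  -> 2 point(s)
  x = 13: RHS = 9, y in [3, 20]  -> 2 point(s)
  x = 14: RHS = 8, y in [10, 13]  -> 2 point(s)
  x = 17: RHS = 4, y in [2, 21]  -> 2 point(s)
  x = 19: RHS = 3, y in [7, 16]  -> 2 point(s)
  x = 22: RHS = 9, y in [3, 20]  -> 2 point(s)
Affine points: 18. Add the point at infinity: total = 19.

#E(F_23) = 19


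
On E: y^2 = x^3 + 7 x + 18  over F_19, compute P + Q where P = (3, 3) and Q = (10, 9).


P != Q, so use the chord formula.
s = (y2 - y1) / (x2 - x1) = (6) / (7) mod 19 = 9
x3 = s^2 - x1 - x2 mod 19 = 9^2 - 3 - 10 = 11
y3 = s (x1 - x3) - y1 mod 19 = 9 * (3 - 11) - 3 = 1

P + Q = (11, 1)


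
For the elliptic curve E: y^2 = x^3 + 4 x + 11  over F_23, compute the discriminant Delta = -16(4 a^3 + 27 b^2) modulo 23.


4 a^3 + 27 b^2 = 4*4^3 + 27*11^2 = 256 + 3267 = 3523
Delta = -16 * (3523) = -56368
Delta mod 23 = 5

Delta = 5 (mod 23)


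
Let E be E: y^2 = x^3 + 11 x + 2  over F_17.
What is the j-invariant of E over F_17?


Delta = -16(4 a^3 + 27 b^2) mod 17 = 9
-1728 * (4 a)^3 = -1728 * (4*11)^3 mod 17 = 16
j = 16 * 9^(-1) mod 17 = 15

j = 15 (mod 17)


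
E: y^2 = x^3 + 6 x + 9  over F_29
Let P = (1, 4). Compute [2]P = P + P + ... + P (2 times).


k = 2 = 10_2 (binary, LSB first: 01)
Double-and-add from P = (1, 4):
  bit 0 = 0: acc unchanged = O
  bit 1 = 1: acc = O + (26, 15) = (26, 15)

2P = (26, 15)


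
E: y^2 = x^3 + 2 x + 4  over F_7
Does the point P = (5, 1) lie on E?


Check whether y^2 = x^3 + 2 x + 4 (mod 7) for (x, y) = (5, 1).
LHS: y^2 = 1^2 mod 7 = 1
RHS: x^3 + 2 x + 4 = 5^3 + 2*5 + 4 mod 7 = 6
LHS != RHS

No, not on the curve


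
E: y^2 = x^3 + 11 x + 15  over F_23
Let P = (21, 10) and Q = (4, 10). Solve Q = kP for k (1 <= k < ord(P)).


Enumerate multiples of P until we hit Q = (4, 10):
  1P = (21, 10)
  2P = (4, 13)
  3P = (4, 10)
Match found at i = 3.

k = 3


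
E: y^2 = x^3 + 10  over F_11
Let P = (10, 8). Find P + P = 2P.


Doubling: s = (3 x1^2 + a) / (2 y1)
s = (3*10^2 + 0) / (2*8) mod 11 = 5
x3 = s^2 - 2 x1 mod 11 = 5^2 - 2*10 = 5
y3 = s (x1 - x3) - y1 mod 11 = 5 * (10 - 5) - 8 = 6

2P = (5, 6)


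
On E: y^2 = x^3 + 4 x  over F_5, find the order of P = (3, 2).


Compute successive multiples of P until we hit O:
  1P = (3, 2)
  2P = (0, 0)
  3P = (3, 3)
  4P = O

ord(P) = 4


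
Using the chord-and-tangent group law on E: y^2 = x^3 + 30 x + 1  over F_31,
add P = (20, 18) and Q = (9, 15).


P != Q, so use the chord formula.
s = (y2 - y1) / (x2 - x1) = (28) / (20) mod 31 = 20
x3 = s^2 - x1 - x2 mod 31 = 20^2 - 20 - 9 = 30
y3 = s (x1 - x3) - y1 mod 31 = 20 * (20 - 30) - 18 = 30

P + Q = (30, 30)


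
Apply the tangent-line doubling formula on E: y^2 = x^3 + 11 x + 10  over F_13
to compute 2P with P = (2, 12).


Doubling: s = (3 x1^2 + a) / (2 y1)
s = (3*2^2 + 11) / (2*12) mod 13 = 8
x3 = s^2 - 2 x1 mod 13 = 8^2 - 2*2 = 8
y3 = s (x1 - x3) - y1 mod 13 = 8 * (2 - 8) - 12 = 5

2P = (8, 5)


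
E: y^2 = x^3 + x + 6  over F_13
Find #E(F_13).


For each x in F_13, count y with y^2 = x^3 + 1 x + 6 mod 13:
  x = 2: RHS = 3, y in [4, 9]  -> 2 point(s)
  x = 3: RHS = 10, y in [6, 7]  -> 2 point(s)
  x = 4: RHS = 9, y in [3, 10]  -> 2 point(s)
  x = 9: RHS = 3, y in [4, 9]  -> 2 point(s)
  x = 11: RHS = 9, y in [3, 10]  -> 2 point(s)
  x = 12: RHS = 4, y in [2, 11]  -> 2 point(s)
Affine points: 12. Add the point at infinity: total = 13.

#E(F_13) = 13


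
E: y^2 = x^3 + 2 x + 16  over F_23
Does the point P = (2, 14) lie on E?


Check whether y^2 = x^3 + 2 x + 16 (mod 23) for (x, y) = (2, 14).
LHS: y^2 = 14^2 mod 23 = 12
RHS: x^3 + 2 x + 16 = 2^3 + 2*2 + 16 mod 23 = 5
LHS != RHS

No, not on the curve


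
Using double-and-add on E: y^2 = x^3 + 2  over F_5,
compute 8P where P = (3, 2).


k = 8 = 1000_2 (binary, LSB first: 0001)
Double-and-add from P = (3, 2):
  bit 0 = 0: acc unchanged = O
  bit 1 = 0: acc unchanged = O
  bit 2 = 0: acc unchanged = O
  bit 3 = 1: acc = O + (3, 3) = (3, 3)

8P = (3, 3)


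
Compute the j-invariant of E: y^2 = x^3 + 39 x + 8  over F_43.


Delta = -16(4 a^3 + 27 b^2) mod 43 = 12
-1728 * (4 a)^3 = -1728 * (4*39)^3 mod 43 = 2
j = 2 * 12^(-1) mod 43 = 36

j = 36 (mod 43)


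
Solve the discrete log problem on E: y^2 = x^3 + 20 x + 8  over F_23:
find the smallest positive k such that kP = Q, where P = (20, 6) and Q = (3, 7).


Enumerate multiples of P until we hit Q = (3, 7):
  1P = (20, 6)
  2P = (10, 14)
  3P = (1, 11)
  4P = (5, 7)
  5P = (7, 10)
  6P = (21, 12)
  7P = (18, 6)
  8P = (8, 17)
  9P = (19, 18)
  10P = (13, 2)
  11P = (3, 7)
Match found at i = 11.

k = 11


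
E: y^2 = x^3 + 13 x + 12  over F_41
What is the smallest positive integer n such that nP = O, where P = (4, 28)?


Compute successive multiples of P until we hit O:
  1P = (4, 28)
  2P = (12, 16)
  3P = (17, 12)
  4P = (22, 32)
  5P = (11, 16)
  6P = (3, 23)
  7P = (18, 25)
  8P = (18, 16)
  ... (continuing to 15P)
  15P = O

ord(P) = 15


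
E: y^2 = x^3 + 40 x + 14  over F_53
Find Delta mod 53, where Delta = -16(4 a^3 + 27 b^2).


4 a^3 + 27 b^2 = 4*40^3 + 27*14^2 = 256000 + 5292 = 261292
Delta = -16 * (261292) = -4180672
Delta mod 53 = 21

Delta = 21 (mod 53)


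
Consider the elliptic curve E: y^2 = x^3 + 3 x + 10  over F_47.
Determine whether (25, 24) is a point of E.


Check whether y^2 = x^3 + 3 x + 10 (mod 47) for (x, y) = (25, 24).
LHS: y^2 = 24^2 mod 47 = 12
RHS: x^3 + 3 x + 10 = 25^3 + 3*25 + 10 mod 47 = 12
LHS = RHS

Yes, on the curve


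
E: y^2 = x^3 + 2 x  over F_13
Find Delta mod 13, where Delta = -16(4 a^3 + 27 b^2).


4 a^3 + 27 b^2 = 4*2^3 + 27*0^2 = 32 + 0 = 32
Delta = -16 * (32) = -512
Delta mod 13 = 8

Delta = 8 (mod 13)


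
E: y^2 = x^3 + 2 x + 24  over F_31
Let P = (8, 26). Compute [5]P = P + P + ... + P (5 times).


k = 5 = 101_2 (binary, LSB first: 101)
Double-and-add from P = (8, 26):
  bit 0 = 1: acc = O + (8, 26) = (8, 26)
  bit 1 = 0: acc unchanged = (8, 26)
  bit 2 = 1: acc = (8, 26) + (12, 28) = (19, 15)

5P = (19, 15)


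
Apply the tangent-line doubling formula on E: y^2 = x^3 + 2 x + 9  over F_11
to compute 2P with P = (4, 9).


Doubling: s = (3 x1^2 + a) / (2 y1)
s = (3*4^2 + 2) / (2*9) mod 11 = 4
x3 = s^2 - 2 x1 mod 11 = 4^2 - 2*4 = 8
y3 = s (x1 - x3) - y1 mod 11 = 4 * (4 - 8) - 9 = 8

2P = (8, 8)


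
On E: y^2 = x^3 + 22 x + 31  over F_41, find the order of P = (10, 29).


Compute successive multiples of P until we hit O:
  1P = (10, 29)
  2P = (39, 15)
  3P = (15, 13)
  4P = (0, 21)
  5P = (30, 37)
  6P = (11, 28)
  7P = (21, 23)
  8P = (33, 32)
  ... (continuing to 25P)
  25P = O

ord(P) = 25


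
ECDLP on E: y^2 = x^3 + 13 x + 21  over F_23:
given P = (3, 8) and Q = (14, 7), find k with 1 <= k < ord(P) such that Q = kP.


Enumerate multiples of P until we hit Q = (14, 7):
  1P = (3, 8)
  2P = (6, 19)
  3P = (7, 8)
  4P = (13, 15)
  5P = (16, 22)
  6P = (17, 7)
  7P = (5, 2)
  8P = (1, 9)
  9P = (2, 3)
  10P = (20, 22)
  11P = (8, 19)
  12P = (15, 7)
  13P = (9, 4)
  14P = (14, 7)
Match found at i = 14.

k = 14


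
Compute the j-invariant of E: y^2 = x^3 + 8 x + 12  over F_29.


Delta = -16(4 a^3 + 27 b^2) mod 29 = 28
-1728 * (4 a)^3 = -1728 * (4*8)^3 mod 29 = 5
j = 5 * 28^(-1) mod 29 = 24

j = 24 (mod 29)


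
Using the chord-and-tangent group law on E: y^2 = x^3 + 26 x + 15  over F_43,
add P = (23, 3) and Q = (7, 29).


P != Q, so use the chord formula.
s = (y2 - y1) / (x2 - x1) = (26) / (27) mod 43 = 36
x3 = s^2 - x1 - x2 mod 43 = 36^2 - 23 - 7 = 19
y3 = s (x1 - x3) - y1 mod 43 = 36 * (23 - 19) - 3 = 12

P + Q = (19, 12)


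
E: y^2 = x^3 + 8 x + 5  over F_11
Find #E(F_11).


For each x in F_11, count y with y^2 = x^3 + 8 x + 5 mod 11:
  x = 0: RHS = 5, y in [4, 7]  -> 2 point(s)
  x = 1: RHS = 3, y in [5, 6]  -> 2 point(s)
  x = 3: RHS = 1, y in [1, 10]  -> 2 point(s)
  x = 5: RHS = 5, y in [4, 7]  -> 2 point(s)
  x = 6: RHS = 5, y in [4, 7]  -> 2 point(s)
  x = 8: RHS = 9, y in [3, 8]  -> 2 point(s)
  x = 9: RHS = 3, y in [5, 6]  -> 2 point(s)
Affine points: 14. Add the point at infinity: total = 15.

#E(F_11) = 15


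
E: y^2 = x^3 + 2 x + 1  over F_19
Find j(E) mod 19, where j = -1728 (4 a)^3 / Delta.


Delta = -16(4 a^3 + 27 b^2) mod 19 = 6
-1728 * (4 a)^3 = -1728 * (4*2)^3 mod 19 = 18
j = 18 * 6^(-1) mod 19 = 3

j = 3 (mod 19)


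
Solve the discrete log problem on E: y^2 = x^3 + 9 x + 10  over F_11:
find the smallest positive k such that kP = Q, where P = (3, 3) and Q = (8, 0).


Enumerate multiples of P until we hit Q = (8, 0):
  1P = (3, 3)
  2P = (8, 0)
Match found at i = 2.

k = 2


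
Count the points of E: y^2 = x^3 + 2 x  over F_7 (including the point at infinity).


For each x in F_7, count y with y^2 = x^3 + 2 x + 0 mod 7:
  x = 0: RHS = 0, y in [0]  -> 1 point(s)
  x = 4: RHS = 2, y in [3, 4]  -> 2 point(s)
  x = 5: RHS = 2, y in [3, 4]  -> 2 point(s)
  x = 6: RHS = 4, y in [2, 5]  -> 2 point(s)
Affine points: 7. Add the point at infinity: total = 8.

#E(F_7) = 8


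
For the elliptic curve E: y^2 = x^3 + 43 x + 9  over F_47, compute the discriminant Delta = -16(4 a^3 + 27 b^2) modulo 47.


4 a^3 + 27 b^2 = 4*43^3 + 27*9^2 = 318028 + 2187 = 320215
Delta = -16 * (320215) = -5123440
Delta mod 47 = 30

Delta = 30 (mod 47)


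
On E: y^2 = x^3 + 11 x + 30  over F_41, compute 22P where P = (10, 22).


k = 22 = 10110_2 (binary, LSB first: 01101)
Double-and-add from P = (10, 22):
  bit 0 = 0: acc unchanged = O
  bit 1 = 1: acc = O + (3, 34) = (3, 34)
  bit 2 = 1: acc = (3, 34) + (34, 15) = (40, 31)
  bit 3 = 0: acc unchanged = (40, 31)
  bit 4 = 1: acc = (40, 31) + (18, 22) = (19, 13)

22P = (19, 13)


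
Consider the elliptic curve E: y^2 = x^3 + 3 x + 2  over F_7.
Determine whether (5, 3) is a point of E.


Check whether y^2 = x^3 + 3 x + 2 (mod 7) for (x, y) = (5, 3).
LHS: y^2 = 3^2 mod 7 = 2
RHS: x^3 + 3 x + 2 = 5^3 + 3*5 + 2 mod 7 = 2
LHS = RHS

Yes, on the curve


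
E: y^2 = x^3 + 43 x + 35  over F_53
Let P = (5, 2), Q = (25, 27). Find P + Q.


P != Q, so use the chord formula.
s = (y2 - y1) / (x2 - x1) = (25) / (20) mod 53 = 41
x3 = s^2 - x1 - x2 mod 53 = 41^2 - 5 - 25 = 8
y3 = s (x1 - x3) - y1 mod 53 = 41 * (5 - 8) - 2 = 34

P + Q = (8, 34)


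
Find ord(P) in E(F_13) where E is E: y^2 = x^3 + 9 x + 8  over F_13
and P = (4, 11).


Compute successive multiples of P until we hit O:
  1P = (4, 11)
  2P = (9, 5)
  3P = (3, 6)
  4P = (5, 10)
  5P = (5, 3)
  6P = (3, 7)
  7P = (9, 8)
  8P = (4, 2)
  ... (continuing to 9P)
  9P = O

ord(P) = 9


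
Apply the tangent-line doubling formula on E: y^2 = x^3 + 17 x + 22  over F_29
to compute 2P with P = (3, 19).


Doubling: s = (3 x1^2 + a) / (2 y1)
s = (3*3^2 + 17) / (2*19) mod 29 = 21
x3 = s^2 - 2 x1 mod 29 = 21^2 - 2*3 = 0
y3 = s (x1 - x3) - y1 mod 29 = 21 * (3 - 0) - 19 = 15

2P = (0, 15)


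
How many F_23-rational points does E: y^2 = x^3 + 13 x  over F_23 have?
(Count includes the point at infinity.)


For each x in F_23, count y with y^2 = x^3 + 13 x + 0 mod 23:
  x = 0: RHS = 0, y in [0]  -> 1 point(s)
  x = 4: RHS = 1, y in [1, 22]  -> 2 point(s)
  x = 5: RHS = 6, y in [11, 12]  -> 2 point(s)
  x = 6: RHS = 18, y in [8, 15]  -> 2 point(s)
  x = 8: RHS = 18, y in [8, 15]  -> 2 point(s)
  x = 9: RHS = 18, y in [8, 15]  -> 2 point(s)
  x = 10: RHS = 3, y in [7, 16]  -> 2 point(s)
  x = 11: RHS = 2, y in [5, 18]  -> 2 point(s)
  x = 16: RHS = 3, y in [7, 16]  -> 2 point(s)
  x = 20: RHS = 3, y in [7, 16]  -> 2 point(s)
  x = 21: RHS = 12, y in [9, 14]  -> 2 point(s)
  x = 22: RHS = 9, y in [3, 20]  -> 2 point(s)
Affine points: 23. Add the point at infinity: total = 24.

#E(F_23) = 24


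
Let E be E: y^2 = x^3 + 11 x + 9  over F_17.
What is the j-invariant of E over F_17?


Delta = -16(4 a^3 + 27 b^2) mod 17 = 14
-1728 * (4 a)^3 = -1728 * (4*11)^3 mod 17 = 16
j = 16 * 14^(-1) mod 17 = 6

j = 6 (mod 17)


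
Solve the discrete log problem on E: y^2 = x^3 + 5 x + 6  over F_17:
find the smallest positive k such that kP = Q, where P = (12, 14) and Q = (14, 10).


Enumerate multiples of P until we hit Q = (14, 10):
  1P = (12, 14)
  2P = (14, 7)
  3P = (16, 0)
  4P = (14, 10)
Match found at i = 4.

k = 4
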